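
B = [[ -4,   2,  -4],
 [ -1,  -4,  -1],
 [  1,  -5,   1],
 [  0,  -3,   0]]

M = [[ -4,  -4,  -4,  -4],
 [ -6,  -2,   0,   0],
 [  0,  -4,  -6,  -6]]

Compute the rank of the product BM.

First compute BM:
[[  4,  28,  40,  40],
 [ 28,  16,  10,  10],
 [ 26,   2, -10, -10],
 [ 18,   6,   0,   0]]
Now row reduce the product.
R2 ← R2 − (7)·R1: [0, -180, -270, -270]
R3 ← R3 − (13/2)·R1: [0, -180, -270, -270]
R4 ← R4 − (9/2)·R1: [0, -120, -180, -180]
R3 ← R3 − R2: [0, 0, 0, 0]
R4 ← R4 − (2/3)·R2: [0, 0, 0, 0]
2 nonzero rows, so rank(BM) = 2.

2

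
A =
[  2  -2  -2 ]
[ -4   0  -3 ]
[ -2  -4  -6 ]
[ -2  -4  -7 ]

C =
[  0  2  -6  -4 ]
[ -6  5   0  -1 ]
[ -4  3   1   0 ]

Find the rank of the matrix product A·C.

2

First compute AC:
[[ 20, -12, -14,  -6],
 [ 12, -17,  21,  16],
 [ 48, -42,   6,  12],
 [ 52, -45,   5,  12]]
Now row reduce the product.
R2 ← R2 − (3/5)·R1: [0, -49/5, 147/5, 98/5]
R3 ← R3 − (12/5)·R1: [0, -66/5, 198/5, 132/5]
R4 ← R4 − (13/5)·R1: [0, -69/5, 207/5, 138/5]
R3 ← R3 − (66/49)·R2: [0, 0, 0, 0]
R4 ← R4 − (69/49)·R2: [0, 0, 0, 0]
2 nonzero rows, so rank(AC) = 2.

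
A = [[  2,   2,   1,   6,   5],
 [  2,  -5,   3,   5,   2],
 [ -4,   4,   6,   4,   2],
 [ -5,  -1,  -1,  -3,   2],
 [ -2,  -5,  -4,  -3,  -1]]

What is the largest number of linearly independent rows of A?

Row reduce to echelon form.
R2 ← R2 − R1: [0, -7, 2, -1, -3]
R3 ← R3 + (2)·R1: [0, 8, 8, 16, 12]
R4 ← R4 + (5/2)·R1: [0, 4, 3/2, 12, 29/2]
R5 ← R5 + R1: [0, -3, -3, 3, 4]
R3 ← R3 + (8/7)·R2: [0, 0, 72/7, 104/7, 60/7]
R4 ← R4 + (4/7)·R2: [0, 0, 37/14, 80/7, 179/14]
R5 ← R5 − (3/7)·R2: [0, 0, -27/7, 24/7, 37/7]
R4 ← R4 − (37/144)·R3: [0, 0, 0, 137/18, 127/12]
R5 ← R5 + (3/8)·R3: [0, 0, 0, 9, 17/2]
R5 ← R5 − (162/137)·R4: [0, 0, 0, 0, -550/137]
Echelon form has 5 nonzero rows, so rank(A) = 5.
The rank gives the maximum number of linearly independent rows: 5.

5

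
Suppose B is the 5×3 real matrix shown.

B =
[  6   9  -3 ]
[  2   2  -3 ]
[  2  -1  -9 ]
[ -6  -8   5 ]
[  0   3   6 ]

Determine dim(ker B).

1

Row reduce to echelon form.
R2 ← R2 − (1/3)·R1: [0, -1, -2]
R3 ← R3 − (1/3)·R1: [0, -4, -8]
R4 ← R4 + R1: [0, 1, 2]
R3 ← R3 − (4)·R2: [0, 0, 0]
R4 ← R4 + R2: [0, 0, 0]
R5 ← R5 + (3)·R2: [0, 0, 0]
2 nonzero rows, so rank(B) = 2.
B has 3 columns; by rank–nullity, nullity = 3 − 2 = 1.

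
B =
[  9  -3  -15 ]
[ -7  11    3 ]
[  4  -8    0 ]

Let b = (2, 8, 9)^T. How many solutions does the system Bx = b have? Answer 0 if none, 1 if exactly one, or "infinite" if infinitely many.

Row reduce the augmented matrix [B | b].
R2 ← R2 + (7/9)·R1: [0, 26/3, -26/3, 86/9]
R3 ← R3 − (4/9)·R1: [0, -20/3, 20/3, 73/9]
R3 ← R3 + (10/13)·R2: [0, 0, 0, 201/13]
The echelon form has 3 nonzero rows; the last pivot sits in the augmented column, so rank(B) = 2 but rank([B|b]) = 3.
Since the ranks differ, the system is inconsistent.
It has no solutions.

0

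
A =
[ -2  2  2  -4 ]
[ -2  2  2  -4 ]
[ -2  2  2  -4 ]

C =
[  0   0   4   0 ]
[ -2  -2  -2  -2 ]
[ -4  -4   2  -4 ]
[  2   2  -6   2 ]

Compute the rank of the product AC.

1

First compute AC:
[[-20, -20,  16, -20],
 [-20, -20,  16, -20],
 [-20, -20,  16, -20]]
Now row reduce the product.
R2 ← R2 − R1: [0, 0, 0, 0]
R3 ← R3 − R1: [0, 0, 0, 0]
1 nonzero row, so rank(AC) = 1.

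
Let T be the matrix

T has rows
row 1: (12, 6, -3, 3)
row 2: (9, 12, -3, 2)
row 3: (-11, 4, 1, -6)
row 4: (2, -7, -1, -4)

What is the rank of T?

Row reduce to echelon form.
R2 ← R2 − (3/4)·R1: [0, 15/2, -3/4, -1/4]
R3 ← R3 + (11/12)·R1: [0, 19/2, -7/4, -13/4]
R4 ← R4 − (1/6)·R1: [0, -8, -1/2, -9/2]
R3 ← R3 − (19/15)·R2: [0, 0, -4/5, -44/15]
R4 ← R4 + (16/15)·R2: [0, 0, -13/10, -143/30]
R4 ← R4 − (13/8)·R3: [0, 0, 0, 0]
Echelon form has 3 nonzero rows, so rank(T) = 3.

3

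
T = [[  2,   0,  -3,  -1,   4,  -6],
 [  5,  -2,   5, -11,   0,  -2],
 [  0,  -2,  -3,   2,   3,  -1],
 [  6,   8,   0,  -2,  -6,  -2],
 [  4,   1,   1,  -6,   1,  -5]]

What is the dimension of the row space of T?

4

Row reduce to echelon form.
R2 ← R2 − (5/2)·R1: [0, -2, 25/2, -17/2, -10, 13]
R4 ← R4 − (3)·R1: [0, 8, 9, 1, -18, 16]
R5 ← R5 − (2)·R1: [0, 1, 7, -4, -7, 7]
R3 ← R3 − R2: [0, 0, -31/2, 21/2, 13, -14]
R4 ← R4 + (4)·R2: [0, 0, 59, -33, -58, 68]
R5 ← R5 + (1/2)·R2: [0, 0, 53/4, -33/4, -12, 27/2]
R4 ← R4 + (118/31)·R3: [0, 0, 0, 216/31, -264/31, 456/31]
R5 ← R5 + (53/62)·R3: [0, 0, 0, 45/62, -55/62, 95/62]
R5 ← R5 − (5/48)·R4: [0, 0, 0, 0, 0, 0]
Echelon form has 4 nonzero rows, so rank(T) = 4.
The row space has dimension equal to the rank: 4.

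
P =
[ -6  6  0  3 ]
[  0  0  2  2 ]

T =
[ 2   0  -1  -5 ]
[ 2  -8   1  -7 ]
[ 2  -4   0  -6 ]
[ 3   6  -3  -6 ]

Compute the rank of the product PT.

First compute PT:
[[  9, -30,   3, -30],
 [ 10,   4,  -6, -24]]
Now row reduce the product.
R2 ← R2 − (10/9)·R1: [0, 112/3, -28/3, 28/3]
2 nonzero rows, so rank(PT) = 2.

2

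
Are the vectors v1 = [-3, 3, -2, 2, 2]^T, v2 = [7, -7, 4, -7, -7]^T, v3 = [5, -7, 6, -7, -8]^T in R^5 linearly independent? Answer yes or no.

Form the matrix with these vectors as rows and row reduce.
R2 ← R2 + (7/3)·R1: [0, 0, -2/3, -7/3, -7/3]
R3 ← R3 + (5/3)·R1: [0, -2, 8/3, -11/3, -14/3]
Swap R2 ↔ R3
3 nonzero rows, so the 3 vectors span a space of dimension 3.
Since 3 = 3, the vectors are linearly independent.

yes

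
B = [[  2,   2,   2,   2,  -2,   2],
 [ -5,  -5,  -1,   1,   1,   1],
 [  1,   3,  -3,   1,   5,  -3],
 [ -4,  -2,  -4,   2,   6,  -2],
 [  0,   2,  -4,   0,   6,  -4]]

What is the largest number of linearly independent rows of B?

Row reduce to echelon form.
R2 ← R2 + (5/2)·R1: [0, 0, 4, 6, -4, 6]
R3 ← R3 − (1/2)·R1: [0, 2, -4, 0, 6, -4]
R4 ← R4 + (2)·R1: [0, 2, 0, 6, 2, 2]
Swap R2 ↔ R3
R4 ← R4 − R2: [0, 0, 4, 6, -4, 6]
R5 ← R5 − R2: [0, 0, 0, 0, 0, 0]
R4 ← R4 − R3: [0, 0, 0, 0, 0, 0]
Echelon form has 3 nonzero rows, so rank(B) = 3.
The rank gives the maximum number of linearly independent rows: 3.

3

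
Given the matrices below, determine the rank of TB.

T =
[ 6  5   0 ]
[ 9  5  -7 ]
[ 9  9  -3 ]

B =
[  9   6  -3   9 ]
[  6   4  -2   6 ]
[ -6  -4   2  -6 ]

First compute TB:
[[ 84,  56, -28,  84],
 [153, 102, -51, 153],
 [153, 102, -51, 153]]
Now row reduce the product.
R2 ← R2 − (51/28)·R1: [0, 0, 0, 0]
R3 ← R3 − (51/28)·R1: [0, 0, 0, 0]
1 nonzero row, so rank(TB) = 1.

1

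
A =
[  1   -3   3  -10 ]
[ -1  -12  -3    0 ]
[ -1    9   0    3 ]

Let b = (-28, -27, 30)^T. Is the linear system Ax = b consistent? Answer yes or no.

Row reduce the augmented matrix [A | b].
R2 ← R2 + R1: [0, -15, 0, -10, -55]
R3 ← R3 + R1: [0, 6, 3, -7, 2]
R3 ← R3 + (2/5)·R2: [0, 0, 3, -11, -20]
The echelon form has 3 nonzero rows, and every pivot lies in the first 4 columns, so rank(A) = rank([A|b]) = 3.
The system is consistent.

yes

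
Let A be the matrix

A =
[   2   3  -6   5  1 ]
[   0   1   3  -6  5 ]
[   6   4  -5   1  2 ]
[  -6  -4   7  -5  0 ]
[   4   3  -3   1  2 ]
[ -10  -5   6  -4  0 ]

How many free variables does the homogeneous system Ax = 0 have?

Row reduce to echelon form.
R3 ← R3 − (3)·R1: [0, -5, 13, -14, -1]
R4 ← R4 + (3)·R1: [0, 5, -11, 10, 3]
R5 ← R5 − (2)·R1: [0, -3, 9, -9, 0]
R6 ← R6 + (5)·R1: [0, 10, -24, 21, 5]
R3 ← R3 + (5)·R2: [0, 0, 28, -44, 24]
R4 ← R4 − (5)·R2: [0, 0, -26, 40, -22]
R5 ← R5 + (3)·R2: [0, 0, 18, -27, 15]
R6 ← R6 − (10)·R2: [0, 0, -54, 81, -45]
R4 ← R4 + (13/14)·R3: [0, 0, 0, -6/7, 2/7]
R5 ← R5 − (9/14)·R3: [0, 0, 0, 9/7, -3/7]
R6 ← R6 + (27/14)·R3: [0, 0, 0, -27/7, 9/7]
R5 ← R5 + (3/2)·R4: [0, 0, 0, 0, 0]
R6 ← R6 − (9/2)·R4: [0, 0, 0, 0, 0]
4 nonzero rows, so rank(A) = 4.
A has 5 columns; by rank–nullity, nullity = 5 − 4 = 1.

1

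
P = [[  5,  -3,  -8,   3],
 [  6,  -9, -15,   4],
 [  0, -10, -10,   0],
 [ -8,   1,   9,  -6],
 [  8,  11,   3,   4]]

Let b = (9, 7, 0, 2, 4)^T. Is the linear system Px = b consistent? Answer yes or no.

no

Row reduce the augmented matrix [P | b].
R2 ← R2 − (6/5)·R1: [0, -27/5, -27/5, 2/5, -19/5]
R4 ← R4 + (8/5)·R1: [0, -19/5, -19/5, -6/5, 82/5]
R5 ← R5 − (8/5)·R1: [0, 79/5, 79/5, -4/5, -52/5]
R3 ← R3 − (50/27)·R2: [0, 0, 0, -20/27, 190/27]
R4 ← R4 − (19/27)·R2: [0, 0, 0, -40/27, 515/27]
R5 ← R5 + (79/27)·R2: [0, 0, 0, 10/27, -581/27]
R4 ← R4 − (2)·R3: [0, 0, 0, 0, 5]
R5 ← R5 + (1/2)·R3: [0, 0, 0, 0, -18]
R5 ← R5 + (18/5)·R4: [0, 0, 0, 0, 0]
The echelon form has 4 nonzero rows; the last pivot sits in the augmented column, so rank(P) = 3 but rank([P|b]) = 4.
Since the ranks differ, the system is inconsistent.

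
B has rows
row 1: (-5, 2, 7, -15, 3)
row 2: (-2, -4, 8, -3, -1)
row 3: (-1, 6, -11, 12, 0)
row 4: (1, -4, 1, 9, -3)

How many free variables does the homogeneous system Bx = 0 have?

Row reduce to echelon form.
R2 ← R2 − (2/5)·R1: [0, -24/5, 26/5, 3, -11/5]
R3 ← R3 − (1/5)·R1: [0, 28/5, -62/5, 15, -3/5]
R4 ← R4 + (1/5)·R1: [0, -18/5, 12/5, 6, -12/5]
R3 ← R3 + (7/6)·R2: [0, 0, -19/3, 37/2, -19/6]
R4 ← R4 − (3/4)·R2: [0, 0, -3/2, 15/4, -3/4]
R4 ← R4 − (9/38)·R3: [0, 0, 0, -12/19, 0]
4 nonzero rows, so rank(B) = 4.
B has 5 columns; by rank–nullity, nullity = 5 − 4 = 1.

1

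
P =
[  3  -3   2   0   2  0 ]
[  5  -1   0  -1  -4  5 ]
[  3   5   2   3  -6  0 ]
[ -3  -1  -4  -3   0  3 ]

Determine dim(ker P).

Row reduce to echelon form.
R2 ← R2 − (5/3)·R1: [0, 4, -10/3, -1, -22/3, 5]
R3 ← R3 − R1: [0, 8, 0, 3, -8, 0]
R4 ← R4 + R1: [0, -4, -2, -3, 2, 3]
R3 ← R3 − (2)·R2: [0, 0, 20/3, 5, 20/3, -10]
R4 ← R4 + R2: [0, 0, -16/3, -4, -16/3, 8]
R4 ← R4 + (4/5)·R3: [0, 0, 0, 0, 0, 0]
3 nonzero rows, so rank(P) = 3.
P has 6 columns; by rank–nullity, nullity = 6 − 3 = 3.

3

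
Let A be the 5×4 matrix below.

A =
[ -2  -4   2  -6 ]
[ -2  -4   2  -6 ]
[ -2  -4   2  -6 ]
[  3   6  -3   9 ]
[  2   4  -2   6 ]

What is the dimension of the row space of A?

Row reduce to echelon form.
R2 ← R2 − R1: [0, 0, 0, 0]
R3 ← R3 − R1: [0, 0, 0, 0]
R4 ← R4 + (3/2)·R1: [0, 0, 0, 0]
R5 ← R5 + R1: [0, 0, 0, 0]
Echelon form has 1 nonzero row, so rank(A) = 1.
The row space has dimension equal to the rank: 1.

1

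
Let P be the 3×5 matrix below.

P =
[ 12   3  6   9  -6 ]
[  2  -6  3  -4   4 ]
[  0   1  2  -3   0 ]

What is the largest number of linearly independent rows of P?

Row reduce to echelon form.
R2 ← R2 − (1/6)·R1: [0, -13/2, 2, -11/2, 5]
R3 ← R3 + (2/13)·R2: [0, 0, 30/13, -50/13, 10/13]
Echelon form has 3 nonzero rows, so rank(P) = 3.
The rank gives the maximum number of linearly independent rows: 3.

3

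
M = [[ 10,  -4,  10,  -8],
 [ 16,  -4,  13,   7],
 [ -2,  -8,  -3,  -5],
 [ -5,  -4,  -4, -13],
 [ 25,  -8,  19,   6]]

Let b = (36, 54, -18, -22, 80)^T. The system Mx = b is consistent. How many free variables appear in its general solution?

Row reduce the augmented matrix [M | b].
R2 ← R2 − (8/5)·R1: [0, 12/5, -3, 99/5, -18/5]
R3 ← R3 + (1/5)·R1: [0, -44/5, -1, -33/5, -54/5]
R4 ← R4 + (1/2)·R1: [0, -6, 1, -17, -4]
R5 ← R5 − (5/2)·R1: [0, 2, -6, 26, -10]
R3 ← R3 + (11/3)·R2: [0, 0, -12, 66, -24]
R4 ← R4 + (5/2)·R2: [0, 0, -13/2, 65/2, -13]
R5 ← R5 − (5/6)·R2: [0, 0, -7/2, 19/2, -7]
R4 ← R4 − (13/24)·R3: [0, 0, 0, -13/4, 0]
R5 ← R5 − (7/24)·R3: [0, 0, 0, -39/4, 0]
R5 ← R5 − (3)·R4: [0, 0, 0, 0, 0]
The echelon form has 4 nonzero rows, and every pivot lies in the first 4 columns, so rank(M) = rank([M|b]) = 4.
The system is consistent.
Free variables = (unknowns) − (rank) = 4 − 4 = 0.

0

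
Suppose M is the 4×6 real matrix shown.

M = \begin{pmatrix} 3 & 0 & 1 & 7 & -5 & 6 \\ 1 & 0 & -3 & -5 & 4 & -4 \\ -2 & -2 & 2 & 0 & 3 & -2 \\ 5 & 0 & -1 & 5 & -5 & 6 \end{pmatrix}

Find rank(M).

Row reduce to echelon form.
R2 ← R2 − (1/3)·R1: [0, 0, -10/3, -22/3, 17/3, -6]
R3 ← R3 + (2/3)·R1: [0, -2, 8/3, 14/3, -1/3, 2]
R4 ← R4 − (5/3)·R1: [0, 0, -8/3, -20/3, 10/3, -4]
Swap R2 ↔ R3
R4 ← R4 − (4/5)·R3: [0, 0, 0, -4/5, -6/5, 4/5]
Echelon form has 4 nonzero rows, so rank(M) = 4.

4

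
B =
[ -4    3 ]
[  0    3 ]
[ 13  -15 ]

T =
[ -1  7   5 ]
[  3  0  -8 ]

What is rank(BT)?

2

First compute BT:
[[ 13, -28, -44],
 [  9,   0, -24],
 [-58,  91, 185]]
Now row reduce the product.
R2 ← R2 − (9/13)·R1: [0, 252/13, 84/13]
R3 ← R3 + (58/13)·R1: [0, -441/13, -147/13]
R3 ← R3 + (7/4)·R2: [0, 0, 0]
2 nonzero rows, so rank(BT) = 2.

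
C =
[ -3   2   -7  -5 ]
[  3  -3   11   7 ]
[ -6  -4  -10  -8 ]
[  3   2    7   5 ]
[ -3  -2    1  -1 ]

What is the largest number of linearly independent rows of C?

Row reduce to echelon form.
R2 ← R2 + R1: [0, -1, 4, 2]
R3 ← R3 − (2)·R1: [0, -8, 4, 2]
R4 ← R4 + R1: [0, 4, 0, 0]
R5 ← R5 − R1: [0, -4, 8, 4]
R3 ← R3 − (8)·R2: [0, 0, -28, -14]
R4 ← R4 + (4)·R2: [0, 0, 16, 8]
R5 ← R5 − (4)·R2: [0, 0, -8, -4]
R4 ← R4 + (4/7)·R3: [0, 0, 0, 0]
R5 ← R5 − (2/7)·R3: [0, 0, 0, 0]
Echelon form has 3 nonzero rows, so rank(C) = 3.
The rank gives the maximum number of linearly independent rows: 3.

3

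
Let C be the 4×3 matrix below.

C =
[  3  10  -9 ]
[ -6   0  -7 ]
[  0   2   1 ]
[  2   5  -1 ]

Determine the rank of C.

3

Row reduce to echelon form.
R2 ← R2 + (2)·R1: [0, 20, -25]
R4 ← R4 − (2/3)·R1: [0, -5/3, 5]
R3 ← R3 − (1/10)·R2: [0, 0, 7/2]
R4 ← R4 + (1/12)·R2: [0, 0, 35/12]
R4 ← R4 − (5/6)·R3: [0, 0, 0]
Echelon form has 3 nonzero rows, so rank(C) = 3.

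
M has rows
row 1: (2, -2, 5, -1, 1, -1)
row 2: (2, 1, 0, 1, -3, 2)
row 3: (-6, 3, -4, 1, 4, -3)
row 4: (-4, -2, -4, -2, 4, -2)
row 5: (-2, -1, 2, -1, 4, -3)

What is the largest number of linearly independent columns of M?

3

Row reduce to echelon form.
R2 ← R2 − R1: [0, 3, -5, 2, -4, 3]
R3 ← R3 + (3)·R1: [0, -3, 11, -2, 7, -6]
R4 ← R4 + (2)·R1: [0, -6, 6, -4, 6, -4]
R5 ← R5 + R1: [0, -3, 7, -2, 5, -4]
R3 ← R3 + R2: [0, 0, 6, 0, 3, -3]
R4 ← R4 + (2)·R2: [0, 0, -4, 0, -2, 2]
R5 ← R5 + R2: [0, 0, 2, 0, 1, -1]
R4 ← R4 + (2/3)·R3: [0, 0, 0, 0, 0, 0]
R5 ← R5 − (1/3)·R3: [0, 0, 0, 0, 0, 0]
Echelon form has 3 nonzero rows, so rank(M) = 3.
The rank gives the maximum number of linearly independent columns: 3.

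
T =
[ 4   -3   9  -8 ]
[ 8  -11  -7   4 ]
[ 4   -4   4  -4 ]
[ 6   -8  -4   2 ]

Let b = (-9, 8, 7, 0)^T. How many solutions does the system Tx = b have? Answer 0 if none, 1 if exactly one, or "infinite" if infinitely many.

Row reduce the augmented matrix [T | b].
R2 ← R2 − (2)·R1: [0, -5, -25, 20, 26]
R3 ← R3 − R1: [0, -1, -5, 4, 16]
R4 ← R4 − (3/2)·R1: [0, -7/2, -35/2, 14, 27/2]
R3 ← R3 − (1/5)·R2: [0, 0, 0, 0, 54/5]
R4 ← R4 − (7/10)·R2: [0, 0, 0, 0, -47/10]
R4 ← R4 + (47/108)·R3: [0, 0, 0, 0, 0]
The echelon form has 3 nonzero rows; the last pivot sits in the augmented column, so rank(T) = 2 but rank([T|b]) = 3.
Since the ranks differ, the system is inconsistent.
It has no solutions.

0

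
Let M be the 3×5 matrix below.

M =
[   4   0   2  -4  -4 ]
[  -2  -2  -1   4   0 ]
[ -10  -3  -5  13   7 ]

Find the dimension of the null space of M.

3

Row reduce to echelon form.
R2 ← R2 + (1/2)·R1: [0, -2, 0, 2, -2]
R3 ← R3 + (5/2)·R1: [0, -3, 0, 3, -3]
R3 ← R3 − (3/2)·R2: [0, 0, 0, 0, 0]
2 nonzero rows, so rank(M) = 2.
M has 5 columns; by rank–nullity, nullity = 5 − 2 = 3.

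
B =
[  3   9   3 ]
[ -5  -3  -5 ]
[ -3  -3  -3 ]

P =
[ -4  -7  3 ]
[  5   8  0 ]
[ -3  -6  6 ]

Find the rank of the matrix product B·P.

2

First compute BP:
[[ 24,  33,  27],
 [ 20,  41, -45],
 [  6,  15, -27]]
Now row reduce the product.
R2 ← R2 − (5/6)·R1: [0, 27/2, -135/2]
R3 ← R3 − (1/4)·R1: [0, 27/4, -135/4]
R3 ← R3 − (1/2)·R2: [0, 0, 0]
2 nonzero rows, so rank(BP) = 2.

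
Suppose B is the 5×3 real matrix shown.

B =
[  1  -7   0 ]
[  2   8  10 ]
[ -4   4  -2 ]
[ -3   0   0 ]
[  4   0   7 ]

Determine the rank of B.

Row reduce to echelon form.
R2 ← R2 − (2)·R1: [0, 22, 10]
R3 ← R3 + (4)·R1: [0, -24, -2]
R4 ← R4 + (3)·R1: [0, -21, 0]
R5 ← R5 − (4)·R1: [0, 28, 7]
R3 ← R3 + (12/11)·R2: [0, 0, 98/11]
R4 ← R4 + (21/22)·R2: [0, 0, 105/11]
R5 ← R5 − (14/11)·R2: [0, 0, -63/11]
R4 ← R4 − (15/14)·R3: [0, 0, 0]
R5 ← R5 + (9/14)·R3: [0, 0, 0]
Echelon form has 3 nonzero rows, so rank(B) = 3.

3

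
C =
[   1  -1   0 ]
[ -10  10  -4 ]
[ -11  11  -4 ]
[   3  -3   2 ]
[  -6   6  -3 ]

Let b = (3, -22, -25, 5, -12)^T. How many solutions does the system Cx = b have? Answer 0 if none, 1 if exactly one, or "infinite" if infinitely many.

Row reduce the augmented matrix [C | b].
R2 ← R2 + (10)·R1: [0, 0, -4, 8]
R3 ← R3 + (11)·R1: [0, 0, -4, 8]
R4 ← R4 − (3)·R1: [0, 0, 2, -4]
R5 ← R5 + (6)·R1: [0, 0, -3, 6]
R3 ← R3 − R2: [0, 0, 0, 0]
R4 ← R4 + (1/2)·R2: [0, 0, 0, 0]
R5 ← R5 − (3/4)·R2: [0, 0, 0, 0]
The echelon form has 2 nonzero rows, and every pivot lies in the first 3 columns, so rank(C) = rank([C|b]) = 2.
The system is consistent.
rank = 2 < 3 unknowns, so there are infinitely many solutions.

infinite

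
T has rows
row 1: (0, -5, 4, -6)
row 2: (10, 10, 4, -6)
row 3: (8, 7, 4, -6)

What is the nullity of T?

2

Row reduce to echelon form.
Swap R1 ↔ R2
R3 ← R3 − (4/5)·R1: [0, -1, 4/5, -6/5]
R3 ← R3 − (1/5)·R2: [0, 0, 0, 0]
2 nonzero rows, so rank(T) = 2.
T has 4 columns; by rank–nullity, nullity = 4 − 2 = 2.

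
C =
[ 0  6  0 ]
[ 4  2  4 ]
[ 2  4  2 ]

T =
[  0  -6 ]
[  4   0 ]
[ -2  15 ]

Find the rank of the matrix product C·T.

2

First compute CT:
[[ 24,   0],
 [  0,  36],
 [ 12,  18]]
Now row reduce the product.
R3 ← R3 − (1/2)·R1: [0, 18]
R3 ← R3 − (1/2)·R2: [0, 0]
2 nonzero rows, so rank(CT) = 2.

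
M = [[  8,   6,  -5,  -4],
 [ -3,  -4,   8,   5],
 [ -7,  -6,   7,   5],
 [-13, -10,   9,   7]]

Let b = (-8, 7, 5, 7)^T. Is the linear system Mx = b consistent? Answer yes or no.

no

Row reduce the augmented matrix [M | b].
R2 ← R2 + (3/8)·R1: [0, -7/4, 49/8, 7/2, 4]
R3 ← R3 + (7/8)·R1: [0, -3/4, 21/8, 3/2, -2]
R4 ← R4 + (13/8)·R1: [0, -1/4, 7/8, 1/2, -6]
R3 ← R3 − (3/7)·R2: [0, 0, 0, 0, -26/7]
R4 ← R4 − (1/7)·R2: [0, 0, 0, 0, -46/7]
R4 ← R4 − (23/13)·R3: [0, 0, 0, 0, 0]
The echelon form has 3 nonzero rows; the last pivot sits in the augmented column, so rank(M) = 2 but rank([M|b]) = 3.
Since the ranks differ, the system is inconsistent.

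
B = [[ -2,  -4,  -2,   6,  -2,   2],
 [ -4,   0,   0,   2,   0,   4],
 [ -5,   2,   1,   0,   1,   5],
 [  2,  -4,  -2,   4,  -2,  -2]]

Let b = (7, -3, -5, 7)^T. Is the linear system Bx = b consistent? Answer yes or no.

no

Row reduce the augmented matrix [B | b].
R2 ← R2 − (2)·R1: [0, 8, 4, -10, 4, 0, -17]
R3 ← R3 − (5/2)·R1: [0, 12, 6, -15, 6, 0, -45/2]
R4 ← R4 + R1: [0, -8, -4, 10, -4, 0, 14]
R3 ← R3 − (3/2)·R2: [0, 0, 0, 0, 0, 0, 3]
R4 ← R4 + R2: [0, 0, 0, 0, 0, 0, -3]
R4 ← R4 + R3: [0, 0, 0, 0, 0, 0, 0]
The echelon form has 3 nonzero rows; the last pivot sits in the augmented column, so rank(B) = 2 but rank([B|b]) = 3.
Since the ranks differ, the system is inconsistent.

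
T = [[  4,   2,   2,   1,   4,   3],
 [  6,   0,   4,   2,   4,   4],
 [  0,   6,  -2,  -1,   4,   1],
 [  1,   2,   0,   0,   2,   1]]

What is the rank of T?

Row reduce to echelon form.
R2 ← R2 − (3/2)·R1: [0, -3, 1, 1/2, -2, -1/2]
R4 ← R4 − (1/4)·R1: [0, 3/2, -1/2, -1/4, 1, 1/4]
R3 ← R3 + (2)·R2: [0, 0, 0, 0, 0, 0]
R4 ← R4 + (1/2)·R2: [0, 0, 0, 0, 0, 0]
Echelon form has 2 nonzero rows, so rank(T) = 2.

2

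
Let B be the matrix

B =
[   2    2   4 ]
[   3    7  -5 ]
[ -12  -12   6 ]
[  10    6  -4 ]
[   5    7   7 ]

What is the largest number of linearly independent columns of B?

3

Row reduce to echelon form.
R2 ← R2 − (3/2)·R1: [0, 4, -11]
R3 ← R3 + (6)·R1: [0, 0, 30]
R4 ← R4 − (5)·R1: [0, -4, -24]
R5 ← R5 − (5/2)·R1: [0, 2, -3]
R4 ← R4 + R2: [0, 0, -35]
R5 ← R5 − (1/2)·R2: [0, 0, 5/2]
R4 ← R4 + (7/6)·R3: [0, 0, 0]
R5 ← R5 − (1/12)·R3: [0, 0, 0]
Echelon form has 3 nonzero rows, so rank(B) = 3.
The rank gives the maximum number of linearly independent columns: 3.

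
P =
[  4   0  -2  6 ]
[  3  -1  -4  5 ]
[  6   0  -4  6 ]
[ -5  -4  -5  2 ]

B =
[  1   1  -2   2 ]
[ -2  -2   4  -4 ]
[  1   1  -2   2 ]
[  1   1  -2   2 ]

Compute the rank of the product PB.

First compute PB:
[[  8,   8, -16,  16],
 [  6,   6, -12,  12],
 [  8,   8, -16,  16],
 [  0,   0,   0,   0]]
Now row reduce the product.
R2 ← R2 − (3/4)·R1: [0, 0, 0, 0]
R3 ← R3 − R1: [0, 0, 0, 0]
1 nonzero row, so rank(PB) = 1.

1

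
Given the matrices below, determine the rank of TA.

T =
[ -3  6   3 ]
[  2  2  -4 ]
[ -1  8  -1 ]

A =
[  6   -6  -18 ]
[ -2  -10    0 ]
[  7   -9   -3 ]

2

First compute TA:
[[ -9, -69,  45],
 [-20,   4, -24],
 [-29, -65,  21]]
Now row reduce the product.
R2 ← R2 − (20/9)·R1: [0, 472/3, -124]
R3 ← R3 − (29/9)·R1: [0, 472/3, -124]
R3 ← R3 − R2: [0, 0, 0]
2 nonzero rows, so rank(TA) = 2.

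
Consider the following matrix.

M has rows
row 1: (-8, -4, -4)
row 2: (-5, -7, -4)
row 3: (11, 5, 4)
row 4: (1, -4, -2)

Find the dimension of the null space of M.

0

Row reduce to echelon form.
R2 ← R2 − (5/8)·R1: [0, -9/2, -3/2]
R3 ← R3 + (11/8)·R1: [0, -1/2, -3/2]
R4 ← R4 + (1/8)·R1: [0, -9/2, -5/2]
R3 ← R3 − (1/9)·R2: [0, 0, -4/3]
R4 ← R4 − R2: [0, 0, -1]
R4 ← R4 − (3/4)·R3: [0, 0, 0]
3 nonzero rows, so rank(M) = 3.
M has 3 columns; by rank–nullity, nullity = 3 − 3 = 0.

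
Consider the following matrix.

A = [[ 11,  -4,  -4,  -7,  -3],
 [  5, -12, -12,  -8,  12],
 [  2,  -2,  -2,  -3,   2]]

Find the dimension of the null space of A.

Row reduce to echelon form.
R2 ← R2 − (5/11)·R1: [0, -112/11, -112/11, -53/11, 147/11]
R3 ← R3 − (2/11)·R1: [0, -14/11, -14/11, -19/11, 28/11]
R3 ← R3 − (1/8)·R2: [0, 0, 0, -9/8, 7/8]
3 nonzero rows, so rank(A) = 3.
A has 5 columns; by rank–nullity, nullity = 5 − 3 = 2.

2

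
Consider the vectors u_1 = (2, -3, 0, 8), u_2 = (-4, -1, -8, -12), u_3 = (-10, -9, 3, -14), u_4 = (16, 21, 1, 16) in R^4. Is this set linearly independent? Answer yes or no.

Form the matrix with these vectors as rows and row reduce.
R2 ← R2 + (2)·R1: [0, -7, -8, 4]
R3 ← R3 + (5)·R1: [0, -24, 3, 26]
R4 ← R4 − (8)·R1: [0, 45, 1, -48]
R3 ← R3 − (24/7)·R2: [0, 0, 213/7, 86/7]
R4 ← R4 + (45/7)·R2: [0, 0, -353/7, -156/7]
R4 ← R4 + (353/213)·R3: [0, 0, 0, -410/213]
4 nonzero rows, so the 4 vectors span a space of dimension 4.
Since 4 = 4, the vectors are linearly independent.

yes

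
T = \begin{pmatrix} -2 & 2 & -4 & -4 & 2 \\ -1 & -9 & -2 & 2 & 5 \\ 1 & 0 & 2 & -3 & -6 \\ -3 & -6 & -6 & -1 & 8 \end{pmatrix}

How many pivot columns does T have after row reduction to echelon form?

3

Row reduce to echelon form.
R2 ← R2 − (1/2)·R1: [0, -10, 0, 4, 4]
R3 ← R3 + (1/2)·R1: [0, 1, 0, -5, -5]
R4 ← R4 − (3/2)·R1: [0, -9, 0, 5, 5]
R3 ← R3 + (1/10)·R2: [0, 0, 0, -23/5, -23/5]
R4 ← R4 − (9/10)·R2: [0, 0, 0, 7/5, 7/5]
R4 ← R4 + (7/23)·R3: [0, 0, 0, 0, 0]
Echelon form has 3 nonzero rows, so rank(T) = 3.
Each nonzero row contributes one pivot column: 3 pivot columns.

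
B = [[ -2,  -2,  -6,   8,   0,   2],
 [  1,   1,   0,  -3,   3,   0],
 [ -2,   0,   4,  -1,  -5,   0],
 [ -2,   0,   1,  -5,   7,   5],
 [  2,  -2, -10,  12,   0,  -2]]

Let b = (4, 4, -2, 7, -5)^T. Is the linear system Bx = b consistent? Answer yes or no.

no

Row reduce the augmented matrix [B | b].
R2 ← R2 + (1/2)·R1: [0, 0, -3, 1, 3, 1, 6]
R3 ← R3 − R1: [0, 2, 10, -9, -5, -2, -6]
R4 ← R4 − R1: [0, 2, 7, -13, 7, 3, 3]
R5 ← R5 + R1: [0, -4, -16, 20, 0, 0, -1]
Swap R2 ↔ R3
R4 ← R4 − R2: [0, 0, -3, -4, 12, 5, 9]
R5 ← R5 + (2)·R2: [0, 0, 4, 2, -10, -4, -13]
R4 ← R4 − R3: [0, 0, 0, -5, 9, 4, 3]
R5 ← R5 + (4/3)·R3: [0, 0, 0, 10/3, -6, -8/3, -5]
R5 ← R5 + (2/3)·R4: [0, 0, 0, 0, 0, 0, -3]
The echelon form has 5 nonzero rows; the last pivot sits in the augmented column, so rank(B) = 4 but rank([B|b]) = 5.
Since the ranks differ, the system is inconsistent.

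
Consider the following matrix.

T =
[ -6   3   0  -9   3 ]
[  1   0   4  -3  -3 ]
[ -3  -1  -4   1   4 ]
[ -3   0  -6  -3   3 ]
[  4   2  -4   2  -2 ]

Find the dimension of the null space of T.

1

Row reduce to echelon form.
R2 ← R2 + (1/6)·R1: [0, 1/2, 4, -9/2, -5/2]
R3 ← R3 − (1/2)·R1: [0, -5/2, -4, 11/2, 5/2]
R4 ← R4 − (1/2)·R1: [0, -3/2, -6, 3/2, 3/2]
R5 ← R5 + (2/3)·R1: [0, 4, -4, -4, 0]
R3 ← R3 + (5)·R2: [0, 0, 16, -17, -10]
R4 ← R4 + (3)·R2: [0, 0, 6, -12, -6]
R5 ← R5 − (8)·R2: [0, 0, -36, 32, 20]
R4 ← R4 − (3/8)·R3: [0, 0, 0, -45/8, -9/4]
R5 ← R5 + (9/4)·R3: [0, 0, 0, -25/4, -5/2]
R5 ← R5 − (10/9)·R4: [0, 0, 0, 0, 0]
4 nonzero rows, so rank(T) = 4.
T has 5 columns; by rank–nullity, nullity = 5 − 4 = 1.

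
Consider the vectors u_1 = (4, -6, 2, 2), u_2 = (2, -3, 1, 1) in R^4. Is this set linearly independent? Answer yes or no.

Form the matrix with these vectors as rows and row reduce.
R2 ← R2 − (1/2)·R1: [0, 0, 0, 0]
1 nonzero row, so the 2 vectors span a space of dimension 1.
Since 1 < 2, the vectors are linearly dependent.

no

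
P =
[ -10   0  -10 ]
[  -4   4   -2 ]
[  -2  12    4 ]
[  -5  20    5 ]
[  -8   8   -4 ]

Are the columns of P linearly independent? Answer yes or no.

Row reduce P to echelon form.
R2 ← R2 − (2/5)·R1: [0, 4, 2]
R3 ← R3 − (1/5)·R1: [0, 12, 6]
R4 ← R4 − (1/2)·R1: [0, 20, 10]
R5 ← R5 − (4/5)·R1: [0, 8, 4]
R3 ← R3 − (3)·R2: [0, 0, 0]
R4 ← R4 − (5)·R2: [0, 0, 0]
R5 ← R5 − (2)·R2: [0, 0, 0]
2 pivots among 3 columns.
Only 2 < 3 pivot columns, so the columns are linearly dependent.

no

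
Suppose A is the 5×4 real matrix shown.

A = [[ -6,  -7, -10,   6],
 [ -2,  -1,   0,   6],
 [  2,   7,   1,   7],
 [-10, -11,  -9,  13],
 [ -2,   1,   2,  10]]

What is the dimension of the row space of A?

4

Row reduce to echelon form.
R2 ← R2 − (1/3)·R1: [0, 4/3, 10/3, 4]
R3 ← R3 + (1/3)·R1: [0, 14/3, -7/3, 9]
R4 ← R4 − (5/3)·R1: [0, 2/3, 23/3, 3]
R5 ← R5 − (1/3)·R1: [0, 10/3, 16/3, 8]
R3 ← R3 − (7/2)·R2: [0, 0, -14, -5]
R4 ← R4 − (1/2)·R2: [0, 0, 6, 1]
R5 ← R5 − (5/2)·R2: [0, 0, -3, -2]
R4 ← R4 + (3/7)·R3: [0, 0, 0, -8/7]
R5 ← R5 − (3/14)·R3: [0, 0, 0, -13/14]
R5 ← R5 − (13/16)·R4: [0, 0, 0, 0]
Echelon form has 4 nonzero rows, so rank(A) = 4.
The row space has dimension equal to the rank: 4.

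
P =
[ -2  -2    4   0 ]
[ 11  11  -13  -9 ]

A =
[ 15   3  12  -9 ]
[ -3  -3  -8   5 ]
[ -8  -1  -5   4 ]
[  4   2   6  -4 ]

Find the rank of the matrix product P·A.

First compute PA:
[[-56,  -4, -28,  24],
 [200,  -5,  55, -60]]
Now row reduce the product.
R2 ← R2 + (25/7)·R1: [0, -135/7, -45, 180/7]
2 nonzero rows, so rank(PA) = 2.

2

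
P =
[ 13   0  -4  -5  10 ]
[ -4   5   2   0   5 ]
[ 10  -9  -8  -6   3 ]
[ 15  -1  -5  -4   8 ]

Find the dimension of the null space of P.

Row reduce to echelon form.
R2 ← R2 + (4/13)·R1: [0, 5, 10/13, -20/13, 105/13]
R3 ← R3 − (10/13)·R1: [0, -9, -64/13, -28/13, -61/13]
R4 ← R4 − (15/13)·R1: [0, -1, -5/13, 23/13, -46/13]
R3 ← R3 + (9/5)·R2: [0, 0, -46/13, -64/13, 128/13]
R4 ← R4 + (1/5)·R2: [0, 0, -3/13, 19/13, -25/13]
R4 ← R4 − (3/46)·R3: [0, 0, 0, 41/23, -59/23]
4 nonzero rows, so rank(P) = 4.
P has 5 columns; by rank–nullity, nullity = 5 − 4 = 1.

1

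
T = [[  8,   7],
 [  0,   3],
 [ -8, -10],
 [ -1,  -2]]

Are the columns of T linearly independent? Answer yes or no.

yes

Row reduce T to echelon form.
R3 ← R3 + R1: [0, -3]
R4 ← R4 + (1/8)·R1: [0, -9/8]
R3 ← R3 + R2: [0, 0]
R4 ← R4 + (3/8)·R2: [0, 0]
2 pivots among 2 columns.
Every column is a pivot column, so the columns are linearly independent.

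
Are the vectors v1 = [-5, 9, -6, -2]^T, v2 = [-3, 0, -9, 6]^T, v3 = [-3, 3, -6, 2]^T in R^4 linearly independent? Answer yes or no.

Form the matrix with these vectors as rows and row reduce.
R2 ← R2 − (3/5)·R1: [0, -27/5, -27/5, 36/5]
R3 ← R3 − (3/5)·R1: [0, -12/5, -12/5, 16/5]
R3 ← R3 − (4/9)·R2: [0, 0, 0, 0]
2 nonzero rows, so the 3 vectors span a space of dimension 2.
Since 2 < 3, the vectors are linearly dependent.

no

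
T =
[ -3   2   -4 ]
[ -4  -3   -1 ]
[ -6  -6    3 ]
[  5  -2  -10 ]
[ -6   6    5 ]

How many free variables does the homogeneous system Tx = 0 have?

Row reduce to echelon form.
R2 ← R2 − (4/3)·R1: [0, -17/3, 13/3]
R3 ← R3 − (2)·R1: [0, -10, 11]
R4 ← R4 + (5/3)·R1: [0, 4/3, -50/3]
R5 ← R5 − (2)·R1: [0, 2, 13]
R3 ← R3 − (30/17)·R2: [0, 0, 57/17]
R4 ← R4 + (4/17)·R2: [0, 0, -266/17]
R5 ← R5 + (6/17)·R2: [0, 0, 247/17]
R4 ← R4 + (14/3)·R3: [0, 0, 0]
R5 ← R5 − (13/3)·R3: [0, 0, 0]
3 nonzero rows, so rank(T) = 3.
T has 3 columns; by rank–nullity, nullity = 3 − 3 = 0.

0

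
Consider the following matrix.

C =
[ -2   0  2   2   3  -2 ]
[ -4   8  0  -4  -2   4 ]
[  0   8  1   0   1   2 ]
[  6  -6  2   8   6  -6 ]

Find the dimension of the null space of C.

Row reduce to echelon form.
R2 ← R2 − (2)·R1: [0, 8, -4, -8, -8, 8]
R4 ← R4 + (3)·R1: [0, -6, 8, 14, 15, -12]
R3 ← R3 − R2: [0, 0, 5, 8, 9, -6]
R4 ← R4 + (3/4)·R2: [0, 0, 5, 8, 9, -6]
R4 ← R4 − R3: [0, 0, 0, 0, 0, 0]
3 nonzero rows, so rank(C) = 3.
C has 6 columns; by rank–nullity, nullity = 6 − 3 = 3.

3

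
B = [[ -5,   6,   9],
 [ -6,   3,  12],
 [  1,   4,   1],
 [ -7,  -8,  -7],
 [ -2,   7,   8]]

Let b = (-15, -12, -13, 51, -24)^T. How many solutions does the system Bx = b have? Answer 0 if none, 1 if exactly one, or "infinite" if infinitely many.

Row reduce the augmented matrix [B | b].
R2 ← R2 − (6/5)·R1: [0, -21/5, 6/5, 6]
R3 ← R3 + (1/5)·R1: [0, 26/5, 14/5, -16]
R4 ← R4 − (7/5)·R1: [0, -82/5, -98/5, 72]
R5 ← R5 − (2/5)·R1: [0, 23/5, 22/5, -18]
R3 ← R3 + (26/21)·R2: [0, 0, 30/7, -60/7]
R4 ← R4 − (82/21)·R2: [0, 0, -170/7, 340/7]
R5 ← R5 + (23/21)·R2: [0, 0, 40/7, -80/7]
R4 ← R4 + (17/3)·R3: [0, 0, 0, 0]
R5 ← R5 − (4/3)·R3: [0, 0, 0, 0]
The echelon form has 3 nonzero rows, and every pivot lies in the first 3 columns, so rank(B) = rank([B|b]) = 3.
The system is consistent.
rank = 3 = number of unknowns, so the solution is unique.

1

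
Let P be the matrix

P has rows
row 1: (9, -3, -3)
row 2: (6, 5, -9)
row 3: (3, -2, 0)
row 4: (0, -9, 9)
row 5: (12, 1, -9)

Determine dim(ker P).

1

Row reduce to echelon form.
R2 ← R2 − (2/3)·R1: [0, 7, -7]
R3 ← R3 − (1/3)·R1: [0, -1, 1]
R5 ← R5 − (4/3)·R1: [0, 5, -5]
R3 ← R3 + (1/7)·R2: [0, 0, 0]
R4 ← R4 + (9/7)·R2: [0, 0, 0]
R5 ← R5 − (5/7)·R2: [0, 0, 0]
2 nonzero rows, so rank(P) = 2.
P has 3 columns; by rank–nullity, nullity = 3 − 2 = 1.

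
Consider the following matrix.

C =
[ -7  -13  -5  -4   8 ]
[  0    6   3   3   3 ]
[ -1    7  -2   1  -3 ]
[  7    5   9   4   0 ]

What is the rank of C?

Row reduce to echelon form.
R3 ← R3 − (1/7)·R1: [0, 62/7, -9/7, 11/7, -29/7]
R4 ← R4 + R1: [0, -8, 4, 0, 8]
R3 ← R3 − (31/21)·R2: [0, 0, -40/7, -20/7, -60/7]
R4 ← R4 + (4/3)·R2: [0, 0, 8, 4, 12]
R4 ← R4 + (7/5)·R3: [0, 0, 0, 0, 0]
Echelon form has 3 nonzero rows, so rank(C) = 3.

3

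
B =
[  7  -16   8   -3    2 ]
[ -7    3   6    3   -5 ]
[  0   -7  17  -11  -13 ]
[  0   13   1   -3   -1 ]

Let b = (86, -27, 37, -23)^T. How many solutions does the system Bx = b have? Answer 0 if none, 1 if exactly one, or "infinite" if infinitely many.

infinite

Row reduce the augmented matrix [B | b].
R2 ← R2 + R1: [0, -13, 14, 0, -3, 59]
R3 ← R3 − (7/13)·R2: [0, 0, 123/13, -11, -148/13, 68/13]
R4 ← R4 + R2: [0, 0, 15, -3, -4, 36]
R4 ← R4 − (65/41)·R3: [0, 0, 0, 592/41, 576/41, 1136/41]
The echelon form has 4 nonzero rows, and every pivot lies in the first 5 columns, so rank(B) = rank([B|b]) = 4.
The system is consistent.
rank = 4 < 5 unknowns, so there are infinitely many solutions.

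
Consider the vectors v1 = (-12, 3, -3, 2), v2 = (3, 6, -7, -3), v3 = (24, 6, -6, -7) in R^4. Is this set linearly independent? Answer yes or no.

Form the matrix with these vectors as rows and row reduce.
R2 ← R2 + (1/4)·R1: [0, 27/4, -31/4, -5/2]
R3 ← R3 + (2)·R1: [0, 12, -12, -3]
R3 ← R3 − (16/9)·R2: [0, 0, 16/9, 13/9]
3 nonzero rows, so the 3 vectors span a space of dimension 3.
Since 3 = 3, the vectors are linearly independent.

yes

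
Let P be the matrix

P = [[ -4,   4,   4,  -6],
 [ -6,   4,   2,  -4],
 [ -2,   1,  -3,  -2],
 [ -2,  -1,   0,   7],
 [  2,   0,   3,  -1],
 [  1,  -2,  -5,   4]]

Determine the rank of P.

4

Row reduce to echelon form.
R2 ← R2 − (3/2)·R1: [0, -2, -4, 5]
R3 ← R3 − (1/2)·R1: [0, -1, -5, 1]
R4 ← R4 − (1/2)·R1: [0, -3, -2, 10]
R5 ← R5 + (1/2)·R1: [0, 2, 5, -4]
R6 ← R6 + (1/4)·R1: [0, -1, -4, 5/2]
R3 ← R3 − (1/2)·R2: [0, 0, -3, -3/2]
R4 ← R4 − (3/2)·R2: [0, 0, 4, 5/2]
R5 ← R5 + R2: [0, 0, 1, 1]
R6 ← R6 − (1/2)·R2: [0, 0, -2, 0]
R4 ← R4 + (4/3)·R3: [0, 0, 0, 1/2]
R5 ← R5 + (1/3)·R3: [0, 0, 0, 1/2]
R6 ← R6 − (2/3)·R3: [0, 0, 0, 1]
R5 ← R5 − R4: [0, 0, 0, 0]
R6 ← R6 − (2)·R4: [0, 0, 0, 0]
Echelon form has 4 nonzero rows, so rank(P) = 4.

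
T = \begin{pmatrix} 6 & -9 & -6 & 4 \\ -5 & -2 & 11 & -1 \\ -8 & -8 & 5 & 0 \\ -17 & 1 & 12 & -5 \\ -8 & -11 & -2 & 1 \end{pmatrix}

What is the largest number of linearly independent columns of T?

4

Row reduce to echelon form.
R2 ← R2 + (5/6)·R1: [0, -19/2, 6, 7/3]
R3 ← R3 + (4/3)·R1: [0, -20, -3, 16/3]
R4 ← R4 + (17/6)·R1: [0, -49/2, -5, 19/3]
R5 ← R5 + (4/3)·R1: [0, -23, -10, 19/3]
R3 ← R3 − (40/19)·R2: [0, 0, -297/19, 8/19]
R4 ← R4 − (49/19)·R2: [0, 0, -389/19, 6/19]
R5 ← R5 − (46/19)·R2: [0, 0, -466/19, 13/19]
R4 ← R4 − (389/297)·R3: [0, 0, 0, -70/297]
R5 ← R5 − (466/297)·R3: [0, 0, 0, 7/297]
R5 ← R5 + (1/10)·R4: [0, 0, 0, 0]
Echelon form has 4 nonzero rows, so rank(T) = 4.
The rank gives the maximum number of linearly independent columns: 4.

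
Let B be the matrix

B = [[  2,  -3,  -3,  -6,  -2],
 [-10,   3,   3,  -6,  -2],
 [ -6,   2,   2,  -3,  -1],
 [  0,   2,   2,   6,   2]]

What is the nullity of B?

Row reduce to echelon form.
R2 ← R2 + (5)·R1: [0, -12, -12, -36, -12]
R3 ← R3 + (3)·R1: [0, -7, -7, -21, -7]
R3 ← R3 − (7/12)·R2: [0, 0, 0, 0, 0]
R4 ← R4 + (1/6)·R2: [0, 0, 0, 0, 0]
2 nonzero rows, so rank(B) = 2.
B has 5 columns; by rank–nullity, nullity = 5 − 2 = 3.

3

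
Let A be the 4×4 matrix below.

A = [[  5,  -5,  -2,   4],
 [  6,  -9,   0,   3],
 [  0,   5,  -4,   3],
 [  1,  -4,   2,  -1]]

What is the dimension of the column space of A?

Row reduce to echelon form.
R2 ← R2 − (6/5)·R1: [0, -3, 12/5, -9/5]
R4 ← R4 − (1/5)·R1: [0, -3, 12/5, -9/5]
R3 ← R3 + (5/3)·R2: [0, 0, 0, 0]
R4 ← R4 − R2: [0, 0, 0, 0]
Echelon form has 2 nonzero rows, so rank(A) = 2.
The column space has dimension equal to the rank: 2.

2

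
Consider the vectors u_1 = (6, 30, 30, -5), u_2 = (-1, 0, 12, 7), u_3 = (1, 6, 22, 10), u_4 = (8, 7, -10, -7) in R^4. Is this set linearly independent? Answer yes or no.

yes

Form the matrix with these vectors as rows and row reduce.
R2 ← R2 + (1/6)·R1: [0, 5, 17, 37/6]
R3 ← R3 − (1/6)·R1: [0, 1, 17, 65/6]
R4 ← R4 − (4/3)·R1: [0, -33, -50, -1/3]
R3 ← R3 − (1/5)·R2: [0, 0, 68/5, 48/5]
R4 ← R4 + (33/5)·R2: [0, 0, 311/5, 1211/30]
R4 ← R4 − (311/68)·R3: [0, 0, 0, -361/102]
4 nonzero rows, so the 4 vectors span a space of dimension 4.
Since 4 = 4, the vectors are linearly independent.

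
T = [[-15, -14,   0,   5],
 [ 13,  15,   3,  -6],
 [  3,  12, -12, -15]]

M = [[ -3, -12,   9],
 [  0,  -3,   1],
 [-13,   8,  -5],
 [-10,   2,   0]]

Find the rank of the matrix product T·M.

First compute TM:
[[ -5, 232, -149],
 [-18, -189, 117],
 [297, -198,  99]]
Now row reduce the product.
R2 ← R2 − (18/5)·R1: [0, -5121/5, 3267/5]
R3 ← R3 + (297/5)·R1: [0, 67914/5, -43758/5]
R3 ← R3 + (7546/569)·R2: [0, 0, -49104/569]
3 nonzero rows, so rank(TM) = 3.

3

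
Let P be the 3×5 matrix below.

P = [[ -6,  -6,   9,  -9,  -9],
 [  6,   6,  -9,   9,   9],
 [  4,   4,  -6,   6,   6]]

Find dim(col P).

1

Row reduce to echelon form.
R2 ← R2 + R1: [0, 0, 0, 0, 0]
R3 ← R3 + (2/3)·R1: [0, 0, 0, 0, 0]
Echelon form has 1 nonzero row, so rank(P) = 1.
The column space has dimension equal to the rank: 1.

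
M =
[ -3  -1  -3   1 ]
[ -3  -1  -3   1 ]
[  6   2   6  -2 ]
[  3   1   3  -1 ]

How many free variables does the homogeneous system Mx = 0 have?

Row reduce to echelon form.
R2 ← R2 − R1: [0, 0, 0, 0]
R3 ← R3 + (2)·R1: [0, 0, 0, 0]
R4 ← R4 + R1: [0, 0, 0, 0]
1 nonzero row, so rank(M) = 1.
M has 4 columns; by rank–nullity, nullity = 4 − 1 = 3.

3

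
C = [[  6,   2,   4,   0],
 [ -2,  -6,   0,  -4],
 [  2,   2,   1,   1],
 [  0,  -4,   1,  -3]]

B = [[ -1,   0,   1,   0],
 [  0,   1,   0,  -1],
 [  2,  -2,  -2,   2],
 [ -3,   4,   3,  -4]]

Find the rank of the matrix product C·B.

2

First compute CB:
[[  2,  -6,  -2,   6],
 [ 14, -22, -14,  22],
 [ -3,   4,   3,  -4],
 [ 11, -18, -11,  18]]
Now row reduce the product.
R2 ← R2 − (7)·R1: [0, 20, 0, -20]
R3 ← R3 + (3/2)·R1: [0, -5, 0, 5]
R4 ← R4 − (11/2)·R1: [0, 15, 0, -15]
R3 ← R3 + (1/4)·R2: [0, 0, 0, 0]
R4 ← R4 − (3/4)·R2: [0, 0, 0, 0]
2 nonzero rows, so rank(CB) = 2.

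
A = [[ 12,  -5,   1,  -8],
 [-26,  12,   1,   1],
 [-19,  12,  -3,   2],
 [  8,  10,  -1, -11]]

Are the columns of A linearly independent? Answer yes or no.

yes

Row reduce A to echelon form.
R2 ← R2 + (13/6)·R1: [0, 7/6, 19/6, -49/3]
R3 ← R3 + (19/12)·R1: [0, 49/12, -17/12, -32/3]
R4 ← R4 − (2/3)·R1: [0, 40/3, -5/3, -17/3]
R3 ← R3 − (7/2)·R2: [0, 0, -25/2, 93/2]
R4 ← R4 − (80/7)·R2: [0, 0, -265/7, 181]
R4 ← R4 − (106/35)·R3: [0, 0, 0, 1406/35]
4 pivots among 4 columns.
Every column is a pivot column, so the columns are linearly independent.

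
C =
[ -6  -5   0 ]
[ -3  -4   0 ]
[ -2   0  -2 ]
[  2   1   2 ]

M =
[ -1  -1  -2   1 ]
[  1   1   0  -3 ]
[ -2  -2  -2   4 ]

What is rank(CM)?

2

First compute CM:
[[  1,   1,  12,   9],
 [ -1,  -1,   6,   9],
 [  6,   6,   8, -10],
 [ -5,  -5,  -8,   7]]
Now row reduce the product.
R2 ← R2 + R1: [0, 0, 18, 18]
R3 ← R3 − (6)·R1: [0, 0, -64, -64]
R4 ← R4 + (5)·R1: [0, 0, 52, 52]
R3 ← R3 + (32/9)·R2: [0, 0, 0, 0]
R4 ← R4 − (26/9)·R2: [0, 0, 0, 0]
2 nonzero rows, so rank(CM) = 2.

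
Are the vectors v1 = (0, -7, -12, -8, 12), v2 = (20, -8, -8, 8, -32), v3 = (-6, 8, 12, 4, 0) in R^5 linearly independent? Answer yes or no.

no

Form the matrix with these vectors as rows and row reduce.
Swap R1 ↔ R2
R3 ← R3 + (3/10)·R1: [0, 28/5, 48/5, 32/5, -48/5]
R3 ← R3 + (4/5)·R2: [0, 0, 0, 0, 0]
2 nonzero rows, so the 3 vectors span a space of dimension 2.
Since 2 < 3, the vectors are linearly dependent.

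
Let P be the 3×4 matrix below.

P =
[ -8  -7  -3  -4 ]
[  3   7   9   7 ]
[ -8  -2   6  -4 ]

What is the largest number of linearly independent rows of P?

Row reduce to echelon form.
R2 ← R2 + (3/8)·R1: [0, 35/8, 63/8, 11/2]
R3 ← R3 − R1: [0, 5, 9, 0]
R3 ← R3 − (8/7)·R2: [0, 0, 0, -44/7]
Echelon form has 3 nonzero rows, so rank(P) = 3.
The rank gives the maximum number of linearly independent rows: 3.

3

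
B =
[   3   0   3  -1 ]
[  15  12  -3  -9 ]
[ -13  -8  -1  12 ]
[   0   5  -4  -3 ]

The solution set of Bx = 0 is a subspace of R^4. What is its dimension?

0

Row reduce to echelon form.
R2 ← R2 − (5)·R1: [0, 12, -18, -4]
R3 ← R3 + (13/3)·R1: [0, -8, 12, 23/3]
R3 ← R3 + (2/3)·R2: [0, 0, 0, 5]
R4 ← R4 − (5/12)·R2: [0, 0, 7/2, -4/3]
Swap R3 ↔ R4
4 nonzero rows, so rank(B) = 4.
B has 4 columns; by rank–nullity, nullity = 4 − 4 = 0.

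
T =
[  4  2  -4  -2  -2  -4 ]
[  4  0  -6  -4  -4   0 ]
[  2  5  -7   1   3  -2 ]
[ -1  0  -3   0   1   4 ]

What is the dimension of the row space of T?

Row reduce to echelon form.
R2 ← R2 − R1: [0, -2, -2, -2, -2, 4]
R3 ← R3 − (1/2)·R1: [0, 4, -5, 2, 4, 0]
R4 ← R4 + (1/4)·R1: [0, 1/2, -4, -1/2, 1/2, 3]
R3 ← R3 + (2)·R2: [0, 0, -9, -2, 0, 8]
R4 ← R4 + (1/4)·R2: [0, 0, -9/2, -1, 0, 4]
R4 ← R4 − (1/2)·R3: [0, 0, 0, 0, 0, 0]
Echelon form has 3 nonzero rows, so rank(T) = 3.
The row space has dimension equal to the rank: 3.

3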